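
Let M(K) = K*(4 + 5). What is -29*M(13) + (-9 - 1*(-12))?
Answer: -3390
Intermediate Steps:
M(K) = 9*K (M(K) = K*9 = 9*K)
-29*M(13) + (-9 - 1*(-12)) = -261*13 + (-9 - 1*(-12)) = -29*117 + (-9 + 12) = -3393 + 3 = -3390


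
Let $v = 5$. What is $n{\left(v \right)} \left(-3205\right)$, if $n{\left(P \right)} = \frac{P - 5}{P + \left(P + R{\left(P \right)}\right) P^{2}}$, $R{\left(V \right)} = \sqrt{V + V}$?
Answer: $0$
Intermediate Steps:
$R{\left(V \right)} = \sqrt{2} \sqrt{V}$ ($R{\left(V \right)} = \sqrt{2 V} = \sqrt{2} \sqrt{V}$)
$n{\left(P \right)} = \frac{-5 + P}{P + P^{2} \left(P + \sqrt{2} \sqrt{P}\right)}$ ($n{\left(P \right)} = \frac{P - 5}{P + \left(P + \sqrt{2} \sqrt{P}\right) P^{2}} = \frac{-5 + P}{P + P^{2} \left(P + \sqrt{2} \sqrt{P}\right)}$)
$n{\left(v \right)} \left(-3205\right) = \frac{-5 + 5}{5 + 5^{3} + \sqrt{2} \cdot 5^{\frac{5}{2}}} \left(-3205\right) = \frac{1}{5 + 125 + \sqrt{2} \cdot 25 \sqrt{5}} \cdot 0 \left(-3205\right) = \frac{1}{5 + 125 + 25 \sqrt{10}} \cdot 0 \left(-3205\right) = \frac{1}{130 + 25 \sqrt{10}} \cdot 0 \left(-3205\right) = 0 \left(-3205\right) = 0$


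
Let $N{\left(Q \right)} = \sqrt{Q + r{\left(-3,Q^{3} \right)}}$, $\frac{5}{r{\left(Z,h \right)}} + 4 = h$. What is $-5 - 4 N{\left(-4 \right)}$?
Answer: $-5 - \frac{2 i \sqrt{4709}}{17} \approx -5.0 - 8.0732 i$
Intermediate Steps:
$r{\left(Z,h \right)} = \frac{5}{-4 + h}$
$N{\left(Q \right)} = \sqrt{Q + \frac{5}{-4 + Q^{3}}}$
$-5 - 4 N{\left(-4 \right)} = -5 - 4 \sqrt{\frac{5 - 4 \left(-4 + \left(-4\right)^{3}\right)}{-4 + \left(-4\right)^{3}}} = -5 - 4 \sqrt{\frac{5 - 4 \left(-4 - 64\right)}{-4 - 64}} = -5 - 4 \sqrt{\frac{5 - -272}{-68}} = -5 - 4 \sqrt{- \frac{5 + 272}{68}} = -5 - 4 \sqrt{\left(- \frac{1}{68}\right) 277} = -5 - 4 \sqrt{- \frac{277}{68}} = -5 - 4 \frac{i \sqrt{4709}}{34} = -5 - \frac{2 i \sqrt{4709}}{17}$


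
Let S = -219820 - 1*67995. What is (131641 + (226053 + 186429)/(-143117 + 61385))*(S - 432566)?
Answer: -26362195016895/278 ≈ -9.4828e+10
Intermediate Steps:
S = -287815 (S = -219820 - 67995 = -287815)
(131641 + (226053 + 186429)/(-143117 + 61385))*(S - 432566) = (131641 + (226053 + 186429)/(-143117 + 61385))*(-287815 - 432566) = (131641 + 412482/(-81732))*(-720381) = (131641 + 412482*(-1/81732))*(-720381) = (131641 - 1403/278)*(-720381) = (36594795/278)*(-720381) = -26362195016895/278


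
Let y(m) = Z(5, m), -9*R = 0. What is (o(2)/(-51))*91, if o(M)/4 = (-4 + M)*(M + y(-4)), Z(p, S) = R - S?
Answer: 1456/17 ≈ 85.647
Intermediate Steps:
R = 0 (R = -⅑*0 = 0)
Z(p, S) = -S (Z(p, S) = 0 - S = -S)
y(m) = -m
o(M) = 4*(-4 + M)*(4 + M) (o(M) = 4*((-4 + M)*(M - 1*(-4))) = 4*((-4 + M)*(M + 4)) = 4*((-4 + M)*(4 + M)) = 4*(-4 + M)*(4 + M))
(o(2)/(-51))*91 = ((-64 + 4*2²)/(-51))*91 = ((-64 + 4*4)*(-1/51))*91 = ((-64 + 16)*(-1/51))*91 = -48*(-1/51)*91 = (16/17)*91 = 1456/17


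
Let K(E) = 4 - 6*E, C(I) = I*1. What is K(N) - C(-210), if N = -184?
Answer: 1318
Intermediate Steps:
C(I) = I
K(N) - C(-210) = (4 - 6*(-184)) - 1*(-210) = (4 + 1104) + 210 = 1108 + 210 = 1318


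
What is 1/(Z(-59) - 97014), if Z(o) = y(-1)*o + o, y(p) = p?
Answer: -1/97014 ≈ -1.0308e-5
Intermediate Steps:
Z(o) = 0 (Z(o) = -o + o = 0)
1/(Z(-59) - 97014) = 1/(0 - 97014) = 1/(-97014) = -1/97014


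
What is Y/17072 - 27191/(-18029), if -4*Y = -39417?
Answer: 233406191/111924032 ≈ 2.0854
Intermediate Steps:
Y = 39417/4 (Y = -¼*(-39417) = 39417/4 ≈ 9854.3)
Y/17072 - 27191/(-18029) = (39417/4)/17072 - 27191/(-18029) = (39417/4)*(1/17072) - 27191*(-1/18029) = 39417/68288 + 27191/18029 = 233406191/111924032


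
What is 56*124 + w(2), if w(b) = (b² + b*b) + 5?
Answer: 6957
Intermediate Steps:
w(b) = 5 + 2*b² (w(b) = (b² + b²) + 5 = 2*b² + 5 = 5 + 2*b²)
56*124 + w(2) = 56*124 + (5 + 2*2²) = 6944 + (5 + 2*4) = 6944 + (5 + 8) = 6944 + 13 = 6957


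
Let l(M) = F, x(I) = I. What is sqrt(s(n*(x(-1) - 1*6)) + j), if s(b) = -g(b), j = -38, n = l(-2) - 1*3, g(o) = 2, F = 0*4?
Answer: 2*I*sqrt(10) ≈ 6.3246*I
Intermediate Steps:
F = 0
l(M) = 0
n = -3 (n = 0 - 1*3 = 0 - 3 = -3)
s(b) = -2 (s(b) = -1*2 = -2)
sqrt(s(n*(x(-1) - 1*6)) + j) = sqrt(-2 - 38) = sqrt(-40) = 2*I*sqrt(10)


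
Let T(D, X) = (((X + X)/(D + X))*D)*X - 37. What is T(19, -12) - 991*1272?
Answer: -8818651/7 ≈ -1.2598e+6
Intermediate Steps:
T(D, X) = -37 + 2*D*X²/(D + X) (T(D, X) = (((2*X)/(D + X))*D)*X - 37 = ((2*X/(D + X))*D)*X - 37 = (2*D*X/(D + X))*X - 37 = 2*D*X²/(D + X) - 37 = -37 + 2*D*X²/(D + X))
T(19, -12) - 991*1272 = (-37*19 - 37*(-12) + 2*19*(-12)²)/(19 - 12) - 991*1272 = (-703 + 444 + 2*19*144)/7 - 1260552 = (-703 + 444 + 5472)/7 - 1260552 = (⅐)*5213 - 1260552 = 5213/7 - 1260552 = -8818651/7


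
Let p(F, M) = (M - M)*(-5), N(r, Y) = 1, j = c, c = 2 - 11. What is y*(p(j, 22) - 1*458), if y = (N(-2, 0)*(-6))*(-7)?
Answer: -19236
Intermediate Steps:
c = -9
j = -9
y = 42 (y = (1*(-6))*(-7) = -6*(-7) = 42)
p(F, M) = 0 (p(F, M) = 0*(-5) = 0)
y*(p(j, 22) - 1*458) = 42*(0 - 1*458) = 42*(0 - 458) = 42*(-458) = -19236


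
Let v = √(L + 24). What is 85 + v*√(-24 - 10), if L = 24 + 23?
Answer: 85 + I*√2414 ≈ 85.0 + 49.132*I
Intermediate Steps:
L = 47
v = √71 (v = √(47 + 24) = √71 ≈ 8.4261)
85 + v*√(-24 - 10) = 85 + √71*√(-24 - 10) = 85 + √71*√(-34) = 85 + √71*(I*√34) = 85 + I*√2414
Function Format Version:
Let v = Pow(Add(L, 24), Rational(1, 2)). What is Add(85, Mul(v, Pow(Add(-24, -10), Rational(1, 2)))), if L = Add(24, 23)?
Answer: Add(85, Mul(I, Pow(2414, Rational(1, 2)))) ≈ Add(85.000, Mul(49.132, I))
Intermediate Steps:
L = 47
v = Pow(71, Rational(1, 2)) (v = Pow(Add(47, 24), Rational(1, 2)) = Pow(71, Rational(1, 2)) ≈ 8.4261)
Add(85, Mul(v, Pow(Add(-24, -10), Rational(1, 2)))) = Add(85, Mul(Pow(71, Rational(1, 2)), Pow(Add(-24, -10), Rational(1, 2)))) = Add(85, Mul(Pow(71, Rational(1, 2)), Pow(-34, Rational(1, 2)))) = Add(85, Mul(Pow(71, Rational(1, 2)), Mul(I, Pow(34, Rational(1, 2))))) = Add(85, Mul(I, Pow(2414, Rational(1, 2))))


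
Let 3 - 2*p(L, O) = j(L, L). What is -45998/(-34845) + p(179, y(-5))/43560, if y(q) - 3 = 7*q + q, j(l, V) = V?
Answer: 1515611/1149885 ≈ 1.3181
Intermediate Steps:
y(q) = 3 + 8*q (y(q) = 3 + (7*q + q) = 3 + 8*q)
p(L, O) = 3/2 - L/2
-45998/(-34845) + p(179, y(-5))/43560 = -45998/(-34845) + (3/2 - 1/2*179)/43560 = -45998*(-1/34845) + (3/2 - 179/2)*(1/43560) = 45998/34845 - 88*1/43560 = 45998/34845 - 1/495 = 1515611/1149885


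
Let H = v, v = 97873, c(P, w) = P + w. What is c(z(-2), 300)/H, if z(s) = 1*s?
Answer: 298/97873 ≈ 0.0030448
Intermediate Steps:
z(s) = s
H = 97873
c(z(-2), 300)/H = (-2 + 300)/97873 = 298*(1/97873) = 298/97873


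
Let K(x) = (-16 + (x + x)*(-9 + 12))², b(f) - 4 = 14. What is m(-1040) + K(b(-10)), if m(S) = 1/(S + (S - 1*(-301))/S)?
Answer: 9148406464/1080861 ≈ 8464.0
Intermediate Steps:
b(f) = 18 (b(f) = 4 + 14 = 18)
m(S) = 1/(S + (301 + S)/S) (m(S) = 1/(S + (S + 301)/S) = 1/(S + (301 + S)/S))
K(x) = (-16 + 6*x)² (K(x) = (-16 + (2*x)*3)² = (-16 + 6*x)²)
m(-1040) + K(b(-10)) = -1040/(301 - 1040 + (-1040)²) + 4*(-8 + 3*18)² = -1040/(301 - 1040 + 1081600) + 4*(-8 + 54)² = -1040/1080861 + 4*46² = -1040*1/1080861 + 4*2116 = -1040/1080861 + 8464 = 9148406464/1080861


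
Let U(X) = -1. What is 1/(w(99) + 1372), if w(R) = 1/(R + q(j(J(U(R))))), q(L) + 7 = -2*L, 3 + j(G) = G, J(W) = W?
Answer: 100/137201 ≈ 0.00072886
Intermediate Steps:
j(G) = -3 + G
q(L) = -7 - 2*L
w(R) = 1/(1 + R) (w(R) = 1/(R + (-7 - 2*(-3 - 1))) = 1/(R + (-7 - 2*(-4))) = 1/(R + (-7 + 8)) = 1/(R + 1) = 1/(1 + R))
1/(w(99) + 1372) = 1/(1/(1 + 99) + 1372) = 1/(1/100 + 1372) = 1/(137201/100) = 100/137201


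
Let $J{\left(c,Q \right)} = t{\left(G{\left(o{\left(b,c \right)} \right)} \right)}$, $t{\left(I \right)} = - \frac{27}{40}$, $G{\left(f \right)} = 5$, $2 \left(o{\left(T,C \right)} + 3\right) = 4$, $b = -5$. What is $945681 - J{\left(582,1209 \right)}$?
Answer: $\frac{37827267}{40} \approx 9.4568 \cdot 10^{5}$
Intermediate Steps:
$o{\left(T,C \right)} = -1$ ($o{\left(T,C \right)} = -3 + \frac{1}{2} \cdot 4 = -3 + 2 = -1$)
$t{\left(I \right)} = - \frac{27}{40}$ ($t{\left(I \right)} = \left(-27\right) \frac{1}{40} = - \frac{27}{40}$)
$J{\left(c,Q \right)} = - \frac{27}{40}$
$945681 - J{\left(582,1209 \right)} = 945681 - - \frac{27}{40} = 945681 + \frac{27}{40} = \frac{37827267}{40}$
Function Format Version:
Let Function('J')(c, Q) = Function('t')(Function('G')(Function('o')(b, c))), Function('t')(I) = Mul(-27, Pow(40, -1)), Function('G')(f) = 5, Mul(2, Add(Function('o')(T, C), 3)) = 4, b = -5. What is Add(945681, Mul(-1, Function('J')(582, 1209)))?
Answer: Rational(37827267, 40) ≈ 9.4568e+5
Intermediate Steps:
Function('o')(T, C) = -1 (Function('o')(T, C) = Add(-3, Mul(Rational(1, 2), 4)) = Add(-3, 2) = -1)
Function('t')(I) = Rational(-27, 40) (Function('t')(I) = Mul(-27, Rational(1, 40)) = Rational(-27, 40))
Function('J')(c, Q) = Rational(-27, 40)
Add(945681, Mul(-1, Function('J')(582, 1209))) = Add(945681, Mul(-1, Rational(-27, 40))) = Add(945681, Rational(27, 40)) = Rational(37827267, 40)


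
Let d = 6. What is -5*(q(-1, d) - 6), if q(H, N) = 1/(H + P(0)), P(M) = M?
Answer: 35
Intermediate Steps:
q(H, N) = 1/H (q(H, N) = 1/(H + 0) = 1/H)
-5*(q(-1, d) - 6) = -5*(1/(-1) - 6) = -5*(-1 - 6) = -5*(-7) = 35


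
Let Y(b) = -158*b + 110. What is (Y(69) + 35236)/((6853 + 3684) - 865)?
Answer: 2037/806 ≈ 2.5273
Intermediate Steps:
Y(b) = 110 - 158*b
(Y(69) + 35236)/((6853 + 3684) - 865) = ((110 - 158*69) + 35236)/((6853 + 3684) - 865) = ((110 - 10902) + 35236)/(10537 - 865) = (-10792 + 35236)/9672 = 24444*(1/9672) = 2037/806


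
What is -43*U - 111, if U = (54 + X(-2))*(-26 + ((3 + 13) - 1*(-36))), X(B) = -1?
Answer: -59365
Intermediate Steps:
U = 1378 (U = (54 - 1)*(-26 + ((3 + 13) - 1*(-36))) = 53*(-26 + (16 + 36)) = 53*(-26 + 52) = 53*26 = 1378)
-43*U - 111 = -43*1378 - 111 = -59254 - 111 = -59365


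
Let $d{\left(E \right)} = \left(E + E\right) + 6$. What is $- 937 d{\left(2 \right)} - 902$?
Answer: $-10272$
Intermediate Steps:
$d{\left(E \right)} = 6 + 2 E$ ($d{\left(E \right)} = 2 E + 6 = 6 + 2 E$)
$- 937 d{\left(2 \right)} - 902 = - 937 \left(6 + 2 \cdot 2\right) - 902 = - 937 \left(6 + 4\right) - 902 = \left(-937\right) 10 - 902 = -9370 - 902 = -10272$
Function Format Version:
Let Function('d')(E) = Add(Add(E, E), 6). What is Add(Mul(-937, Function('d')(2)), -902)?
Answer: -10272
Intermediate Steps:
Function('d')(E) = Add(6, Mul(2, E)) (Function('d')(E) = Add(Mul(2, E), 6) = Add(6, Mul(2, E)))
Add(Mul(-937, Function('d')(2)), -902) = Add(Mul(-937, Add(6, Mul(2, 2))), -902) = Add(Mul(-937, Add(6, 4)), -902) = Add(Mul(-937, 10), -902) = Add(-9370, -902) = -10272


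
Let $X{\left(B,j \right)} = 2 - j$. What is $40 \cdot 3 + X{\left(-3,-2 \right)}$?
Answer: $124$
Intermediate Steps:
$40 \cdot 3 + X{\left(-3,-2 \right)} = 40 \cdot 3 + \left(2 - -2\right) = 120 + \left(2 + 2\right) = 120 + 4 = 124$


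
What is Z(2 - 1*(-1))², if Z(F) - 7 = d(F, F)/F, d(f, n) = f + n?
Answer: 81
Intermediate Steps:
Z(F) = 9 (Z(F) = 7 + (F + F)/F = 7 + (2*F)/F = 7 + 2 = 9)
Z(2 - 1*(-1))² = 9² = 81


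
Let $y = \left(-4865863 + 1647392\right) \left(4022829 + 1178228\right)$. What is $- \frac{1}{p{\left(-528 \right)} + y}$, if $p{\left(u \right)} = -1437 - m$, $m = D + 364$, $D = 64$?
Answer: $\frac{1}{16739451125712} \approx 5.9739 \cdot 10^{-14}$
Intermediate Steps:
$m = 428$ ($m = 64 + 364 = 428$)
$p{\left(u \right)} = -1865$ ($p{\left(u \right)} = -1437 - 428 = -1865$)
$y = -16739451123847$ ($y = \left(-3218471\right) 5201057 = -16739451123847$)
$- \frac{1}{p{\left(-528 \right)} + y} = - \frac{1}{-1865 - 16739451123847} = - \frac{1}{-16739451125712} = \left(-1\right) \left(- \frac{1}{16739451125712}\right) = \frac{1}{16739451125712}$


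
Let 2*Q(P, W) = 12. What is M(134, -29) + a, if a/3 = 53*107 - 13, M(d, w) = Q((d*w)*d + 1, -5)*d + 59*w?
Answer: 16067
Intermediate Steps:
Q(P, W) = 6 (Q(P, W) = (½)*12 = 6)
M(d, w) = 6*d + 59*w
a = 16974 (a = 3*(53*107 - 13) = 3*(5671 - 13) = 3*5658 = 16974)
M(134, -29) + a = (6*134 + 59*(-29)) + 16974 = (804 - 1711) + 16974 = -907 + 16974 = 16067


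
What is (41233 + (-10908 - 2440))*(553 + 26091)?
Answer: 742967940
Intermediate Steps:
(41233 + (-10908 - 2440))*(553 + 26091) = (41233 - 13348)*26644 = 27885*26644 = 742967940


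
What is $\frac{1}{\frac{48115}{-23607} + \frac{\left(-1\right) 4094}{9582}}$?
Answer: $- \frac{37700379}{92947498} \approx -0.40561$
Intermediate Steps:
$\frac{1}{\frac{48115}{-23607} + \frac{\left(-1\right) 4094}{9582}} = \frac{1}{48115 \left(- \frac{1}{23607}\right) - \frac{2047}{4791}} = \frac{1}{- \frac{48115}{23607} - \frac{2047}{4791}} = \frac{1}{- \frac{92947498}{37700379}} = - \frac{37700379}{92947498}$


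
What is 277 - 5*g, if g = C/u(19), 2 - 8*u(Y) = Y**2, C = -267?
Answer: 88763/359 ≈ 247.25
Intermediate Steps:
u(Y) = 1/4 - Y**2/8
g = 2136/359 (g = -267/(1/4 - 1/8*19**2) = -267/(1/4 - 1/8*361) = -267/(1/4 - 361/8) = -267/(-359/8) = -267*(-8/359) = 2136/359 ≈ 5.9499)
277 - 5*g = 277 - 5*2136/359 = 277 - 10680/359 = 88763/359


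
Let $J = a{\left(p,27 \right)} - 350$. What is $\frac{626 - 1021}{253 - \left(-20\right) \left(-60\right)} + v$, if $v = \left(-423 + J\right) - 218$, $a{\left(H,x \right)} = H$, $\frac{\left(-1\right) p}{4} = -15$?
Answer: $- \frac{881262}{947} \approx -930.58$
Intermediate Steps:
$p = 60$ ($p = \left(-4\right) \left(-15\right) = 60$)
$J = -290$ ($J = 60 - 350 = -290$)
$v = -931$ ($v = \left(-423 - 290\right) - 218 = -713 - 218 = -931$)
$\frac{626 - 1021}{253 - \left(-20\right) \left(-60\right)} + v = \frac{626 - 1021}{253 - \left(-20\right) \left(-60\right)} - 931 = - \frac{395}{253 - 1200} - 931 = - \frac{395}{-947} - 931 = \left(-395\right) \left(- \frac{1}{947}\right) - 931 = \frac{395}{947} - 931 = - \frac{881262}{947}$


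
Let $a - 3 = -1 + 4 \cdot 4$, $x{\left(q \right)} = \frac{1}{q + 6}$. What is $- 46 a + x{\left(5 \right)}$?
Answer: $- \frac{9107}{11} \approx -827.91$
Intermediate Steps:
$x{\left(q \right)} = \frac{1}{6 + q}$
$a = 18$ ($a = 3 + \left(-1 + 4 \cdot 4\right) = 3 + \left(-1 + 16\right) = 3 + 15 = 18$)
$- 46 a + x{\left(5 \right)} = \left(-46\right) 18 + \frac{1}{6 + 5} = -828 + \frac{1}{11} = - \frac{9107}{11}$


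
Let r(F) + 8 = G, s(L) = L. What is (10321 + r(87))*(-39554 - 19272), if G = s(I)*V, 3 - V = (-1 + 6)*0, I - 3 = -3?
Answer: -606672538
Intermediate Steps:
I = 0 (I = 3 - 3 = 0)
V = 3 (V = 3 - (-1 + 6)*0 = 3 - 5*0 = 3 - 1*0 = 3 + 0 = 3)
G = 0 (G = 0*3 = 0)
r(F) = -8 (r(F) = -8 + 0 = -8)
(10321 + r(87))*(-39554 - 19272) = (10321 - 8)*(-39554 - 19272) = 10313*(-58826) = -606672538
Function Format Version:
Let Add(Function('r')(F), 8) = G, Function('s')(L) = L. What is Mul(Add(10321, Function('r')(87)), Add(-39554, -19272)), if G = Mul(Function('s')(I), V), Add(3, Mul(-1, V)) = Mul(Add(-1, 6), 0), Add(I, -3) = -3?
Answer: -606672538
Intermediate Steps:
I = 0 (I = Add(3, -3) = 0)
V = 3 (V = Add(3, Mul(-1, Mul(Add(-1, 6), 0))) = Add(3, Mul(-1, Mul(5, 0))) = Add(3, Mul(-1, 0)) = Add(3, 0) = 3)
G = 0 (G = Mul(0, 3) = 0)
Function('r')(F) = -8 (Function('r')(F) = Add(-8, 0) = -8)
Mul(Add(10321, Function('r')(87)), Add(-39554, -19272)) = Mul(Add(10321, -8), Add(-39554, -19272)) = Mul(10313, -58826) = -606672538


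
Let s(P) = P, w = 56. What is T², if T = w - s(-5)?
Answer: 3721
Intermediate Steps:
T = 61 (T = 56 - 1*(-5) = 56 + 5 = 61)
T² = 61² = 3721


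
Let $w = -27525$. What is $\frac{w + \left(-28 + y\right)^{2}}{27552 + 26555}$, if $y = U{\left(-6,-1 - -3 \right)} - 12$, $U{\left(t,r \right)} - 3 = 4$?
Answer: $- \frac{26436}{54107} \approx -0.48859$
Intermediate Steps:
$U{\left(t,r \right)} = 7$ ($U{\left(t,r \right)} = 3 + 4 = 7$)
$y = -5$ ($y = 7 - 12 = -5$)
$\frac{w + \left(-28 + y\right)^{2}}{27552 + 26555} = \frac{-27525 + \left(-28 - 5\right)^{2}}{27552 + 26555} = \frac{-27525 + \left(-33\right)^{2}}{54107} = \left(-27525 + 1089\right) \frac{1}{54107} = \left(-26436\right) \frac{1}{54107} = - \frac{26436}{54107}$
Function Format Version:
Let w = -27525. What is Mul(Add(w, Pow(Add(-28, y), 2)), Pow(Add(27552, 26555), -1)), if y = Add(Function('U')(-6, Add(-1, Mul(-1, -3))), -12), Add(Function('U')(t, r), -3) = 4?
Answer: Rational(-26436, 54107) ≈ -0.48859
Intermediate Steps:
Function('U')(t, r) = 7 (Function('U')(t, r) = Add(3, 4) = 7)
y = -5 (y = Add(7, -12) = -5)
Mul(Add(w, Pow(Add(-28, y), 2)), Pow(Add(27552, 26555), -1)) = Mul(Add(-27525, Pow(Add(-28, -5), 2)), Pow(Add(27552, 26555), -1)) = Mul(Add(-27525, Pow(-33, 2)), Pow(54107, -1)) = Mul(Add(-27525, 1089), Rational(1, 54107)) = Mul(-26436, Rational(1, 54107)) = Rational(-26436, 54107)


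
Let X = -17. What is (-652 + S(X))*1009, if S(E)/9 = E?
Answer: -812245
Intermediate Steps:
S(E) = 9*E
(-652 + S(X))*1009 = (-652 + 9*(-17))*1009 = (-652 - 153)*1009 = -805*1009 = -812245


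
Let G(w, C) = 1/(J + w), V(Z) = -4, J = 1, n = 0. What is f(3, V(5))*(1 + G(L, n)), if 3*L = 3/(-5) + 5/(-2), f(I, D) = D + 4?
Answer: 0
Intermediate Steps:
f(I, D) = 4 + D
L = -31/30 (L = (3/(-5) + 5/(-2))/3 = (3*(-⅕) + 5*(-½))/3 = (-⅗ - 5/2)/3 = (⅓)*(-31/10) = -31/30 ≈ -1.0333)
G(w, C) = 1/(1 + w)
f(3, V(5))*(1 + G(L, n)) = (4 - 4)*(1 + 1/(1 - 31/30)) = 0*(1 + 1/(-1/30)) = 0*(1 - 30) = 0*(-29) = 0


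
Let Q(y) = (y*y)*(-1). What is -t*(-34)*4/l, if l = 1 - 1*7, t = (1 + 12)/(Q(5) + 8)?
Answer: 52/3 ≈ 17.333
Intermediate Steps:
Q(y) = -y² (Q(y) = y²*(-1) = -y²)
t = -13/17 (t = (1 + 12)/(-1*5² + 8) = 13/(-1*25 + 8) = 13/(-25 + 8) = 13/(-17) = 13*(-1/17) = -13/17 ≈ -0.76471)
l = -6 (l = 1 - 7 = -6)
-t*(-34)*4/l = -(-13/17*(-34))*4/(-6) = -26*4*(-⅙) = -26*(-2)/3 = -1*(-52/3) = 52/3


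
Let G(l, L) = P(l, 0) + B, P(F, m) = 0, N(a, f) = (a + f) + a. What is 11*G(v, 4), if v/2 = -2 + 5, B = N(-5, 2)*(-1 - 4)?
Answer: 440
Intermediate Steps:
N(a, f) = f + 2*a
B = 40 (B = (2 + 2*(-5))*(-1 - 4) = (2 - 10)*(-5) = -8*(-5) = 40)
v = 6 (v = 2*(-2 + 5) = 2*3 = 6)
G(l, L) = 40 (G(l, L) = 0 + 40 = 40)
11*G(v, 4) = 11*40 = 440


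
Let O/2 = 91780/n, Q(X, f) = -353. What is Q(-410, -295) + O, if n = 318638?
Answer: -56147827/159319 ≈ -352.42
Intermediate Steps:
O = 91780/159319 (O = 2*(91780/318638) = 2*(91780*(1/318638)) = 2*(45890/159319) = 91780/159319 ≈ 0.57608)
Q(-410, -295) + O = -353 + 91780/159319 = -56147827/159319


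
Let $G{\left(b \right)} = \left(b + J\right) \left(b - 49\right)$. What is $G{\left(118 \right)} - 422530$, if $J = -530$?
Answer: $-450958$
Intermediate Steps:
$G{\left(b \right)} = \left(-530 + b\right) \left(-49 + b\right)$ ($G{\left(b \right)} = \left(b - 530\right) \left(b - 49\right) = \left(-530 + b\right) \left(-49 + b\right)$)
$G{\left(118 \right)} - 422530 = \left(25970 + 118^{2} - 68322\right) - 422530 = \left(25970 + 13924 - 68322\right) - 422530 = -28428 - 422530 = -450958$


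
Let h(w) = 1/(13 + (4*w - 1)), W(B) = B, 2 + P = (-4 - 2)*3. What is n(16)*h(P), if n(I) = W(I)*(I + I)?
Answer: -128/17 ≈ -7.5294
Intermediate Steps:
P = -20 (P = -2 + (-4 - 2)*3 = -2 - 6*3 = -2 - 18 = -20)
h(w) = 1/(12 + 4*w) (h(w) = 1/(13 + (-1 + 4*w)) = 1/(12 + 4*w))
n(I) = 2*I² (n(I) = I*(I + I) = I*(2*I) = 2*I²)
n(16)*h(P) = (2*16²)*(1/(4*(3 - 20))) = (2*256)*((¼)/(-17)) = 512*((¼)*(-1/17)) = 512*(-1/68) = -128/17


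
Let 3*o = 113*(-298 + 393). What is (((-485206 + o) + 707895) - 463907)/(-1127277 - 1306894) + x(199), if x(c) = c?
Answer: 1453913006/7302513 ≈ 199.10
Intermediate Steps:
o = 10735/3 (o = (113*(-298 + 393))/3 = (113*95)/3 = (1/3)*10735 = 10735/3 ≈ 3578.3)
(((-485206 + o) + 707895) - 463907)/(-1127277 - 1306894) + x(199) = (((-485206 + 10735/3) + 707895) - 463907)/(-1127277 - 1306894) + 199 = ((-1444883/3 + 707895) - 463907)/(-2434171) + 199 = (678802/3 - 463907)*(-1/2434171) + 199 = -712919/3*(-1/2434171) + 199 = 712919/7302513 + 199 = 1453913006/7302513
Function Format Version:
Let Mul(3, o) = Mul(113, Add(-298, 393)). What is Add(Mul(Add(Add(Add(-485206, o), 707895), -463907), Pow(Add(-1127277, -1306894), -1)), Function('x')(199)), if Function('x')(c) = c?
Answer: Rational(1453913006, 7302513) ≈ 199.10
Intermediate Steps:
o = Rational(10735, 3) (o = Mul(Rational(1, 3), Mul(113, Add(-298, 393))) = Mul(Rational(1, 3), Mul(113, 95)) = Mul(Rational(1, 3), 10735) = Rational(10735, 3) ≈ 3578.3)
Add(Mul(Add(Add(Add(-485206, o), 707895), -463907), Pow(Add(-1127277, -1306894), -1)), Function('x')(199)) = Add(Mul(Add(Add(Add(-485206, Rational(10735, 3)), 707895), -463907), Pow(Add(-1127277, -1306894), -1)), 199) = Add(Mul(Add(Add(Rational(-1444883, 3), 707895), -463907), Pow(-2434171, -1)), 199) = Add(Mul(Add(Rational(678802, 3), -463907), Rational(-1, 2434171)), 199) = Add(Mul(Rational(-712919, 3), Rational(-1, 2434171)), 199) = Add(Rational(712919, 7302513), 199) = Rational(1453913006, 7302513)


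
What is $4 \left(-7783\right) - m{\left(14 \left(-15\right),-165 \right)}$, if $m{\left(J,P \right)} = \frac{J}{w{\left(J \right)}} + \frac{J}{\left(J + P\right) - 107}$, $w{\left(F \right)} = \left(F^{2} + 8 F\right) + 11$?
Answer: $- \frac{318356220617}{10225871} \approx -31132.0$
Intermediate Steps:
$w{\left(F \right)} = 11 + F^{2} + 8 F$
$m{\left(J,P \right)} = \frac{J}{-107 + J + P} + \frac{J}{11 + J^{2} + 8 J}$ ($m{\left(J,P \right)} = \frac{J}{11 + J^{2} + 8 J} + \frac{J}{\left(J + P\right) - 107} = \frac{J}{11 + J^{2} + 8 J} + \frac{J}{-107 + J + P} = \frac{J}{-107 + J + P} + \frac{J}{11 + J^{2} + 8 J}$)
$4 \left(-7783\right) - m{\left(14 \left(-15\right),-165 \right)} = 4 \left(-7783\right) - \frac{14 \left(-15\right) \left(-96 - 165 + \left(14 \left(-15\right)\right)^{2} + 9 \cdot 14 \left(-15\right)\right)}{\left(-107 + 14 \left(-15\right) - 165\right) \left(11 + \left(14 \left(-15\right)\right)^{2} + 8 \cdot 14 \left(-15\right)\right)} = -31132 - - \frac{210 \left(-96 - 165 + \left(-210\right)^{2} + 9 \left(-210\right)\right)}{\left(-107 - 210 - 165\right) \left(11 + \left(-210\right)^{2} + 8 \left(-210\right)\right)} = -31132 - - \frac{210 \left(-96 - 165 + 44100 - 1890\right)}{\left(-482\right) \left(11 + 44100 - 1680\right)} = -31132 - \left(-210\right) \left(- \frac{1}{482}\right) \frac{1}{42431} \cdot 41949 = -31132 - \frac{4404645}{10225871} = - \frac{318356220617}{10225871}$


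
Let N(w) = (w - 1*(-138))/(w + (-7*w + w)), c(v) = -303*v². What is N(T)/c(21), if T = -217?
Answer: 79/144980955 ≈ 5.4490e-7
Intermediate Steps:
N(w) = -(138 + w)/(5*w) (N(w) = (w + 138)/(w - 6*w) = (138 + w)/((-5*w)) = (138 + w)*(-1/(5*w)) = -(138 + w)/(5*w))
N(T)/c(21) = ((⅕)*(-138 - 1*(-217))/(-217))/((-303*21²)) = ((⅕)*(-1/217)*(-138 + 217))/((-303*441)) = ((⅕)*(-1/217)*79)/(-133623) = -79/1085*(-1/133623) = 79/144980955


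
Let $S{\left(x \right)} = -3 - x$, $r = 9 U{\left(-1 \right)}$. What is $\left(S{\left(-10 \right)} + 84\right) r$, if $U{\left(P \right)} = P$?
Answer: $-819$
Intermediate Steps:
$r = -9$ ($r = 9 \left(-1\right) = -9$)
$\left(S{\left(-10 \right)} + 84\right) r = \left(\left(-3 - -10\right) + 84\right) \left(-9\right) = \left(\left(-3 + 10\right) + 84\right) \left(-9\right) = \left(7 + 84\right) \left(-9\right) = 91 \left(-9\right) = -819$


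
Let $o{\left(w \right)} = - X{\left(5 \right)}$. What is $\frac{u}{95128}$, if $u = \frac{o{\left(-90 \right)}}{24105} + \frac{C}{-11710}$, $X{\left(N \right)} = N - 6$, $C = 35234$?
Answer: $- \frac{42465193}{1342586887620} \approx -3.1629 \cdot 10^{-5}$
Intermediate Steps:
$X{\left(N \right)} = -6 + N$
$o{\left(w \right)} = 1$ ($o{\left(w \right)} = - (-6 + 5) = \left(-1\right) \left(-1\right) = 1$)
$u = - \frac{84930386}{28226955}$ ($u = 1 \cdot \frac{1}{24105} + \frac{35234}{-11710} = 1 \cdot \frac{1}{24105} + 35234 \left(- \frac{1}{11710}\right) = \frac{1}{24105} - \frac{17617}{5855} = - \frac{84930386}{28226955} \approx -3.0088$)
$\frac{u}{95128} = - \frac{84930386}{28226955 \cdot 95128} = \left(- \frac{84930386}{28226955}\right) \frac{1}{95128} = - \frac{42465193}{1342586887620}$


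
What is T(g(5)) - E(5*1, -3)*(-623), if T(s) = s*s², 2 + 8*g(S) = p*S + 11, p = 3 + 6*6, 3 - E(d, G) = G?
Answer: 162555/8 ≈ 20319.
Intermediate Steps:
E(d, G) = 3 - G
p = 39 (p = 3 + 36 = 39)
g(S) = 9/8 + 39*S/8 (g(S) = -¼ + (39*S + 11)/8 = -¼ + (11 + 39*S)/8 = -¼ + (11/8 + 39*S/8) = 9/8 + 39*S/8)
T(s) = s³
T(g(5)) - E(5*1, -3)*(-623) = (9/8 + (39/8)*5)³ - (3 - 1*(-3))*(-623) = (9/8 + 195/8)³ - (3 + 3)*(-623) = (51/2)³ - 6*(-623) = 132651/8 - 1*(-3738) = 132651/8 + 3738 = 162555/8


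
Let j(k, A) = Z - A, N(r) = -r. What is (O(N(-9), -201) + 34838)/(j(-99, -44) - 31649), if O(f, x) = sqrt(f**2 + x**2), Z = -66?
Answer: -34838/31671 - sqrt(4498)/10557 ≈ -1.1063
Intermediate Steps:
j(k, A) = -66 - A
(O(N(-9), -201) + 34838)/(j(-99, -44) - 31649) = (sqrt((-1*(-9))**2 + (-201)**2) + 34838)/((-66 - 1*(-44)) - 31649) = (sqrt(9**2 + 40401) + 34838)/((-66 + 44) - 31649) = (sqrt(81 + 40401) + 34838)/(-22 - 31649) = (sqrt(40482) + 34838)/(-31671) = (3*sqrt(4498) + 34838)*(-1/31671) = (34838 + 3*sqrt(4498))*(-1/31671) = -34838/31671 - sqrt(4498)/10557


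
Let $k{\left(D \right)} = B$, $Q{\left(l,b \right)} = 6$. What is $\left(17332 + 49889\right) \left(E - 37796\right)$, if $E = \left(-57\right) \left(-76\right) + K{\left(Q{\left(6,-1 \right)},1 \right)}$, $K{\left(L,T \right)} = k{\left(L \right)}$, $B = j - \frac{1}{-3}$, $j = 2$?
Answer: $-2249326695$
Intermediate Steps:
$B = \frac{7}{3}$ ($B = 2 - \frac{1}{-3} = 2 - - \frac{1}{3} = 2 + \frac{1}{3} = \frac{7}{3} \approx 2.3333$)
$k{\left(D \right)} = \frac{7}{3}$
$K{\left(L,T \right)} = \frac{7}{3}$
$E = \frac{13003}{3}$ ($E = \left(-57\right) \left(-76\right) + \frac{7}{3} = 4332 + \frac{7}{3} = \frac{13003}{3} \approx 4334.3$)
$\left(17332 + 49889\right) \left(E - 37796\right) = \left(17332 + 49889\right) \left(\frac{13003}{3} - 37796\right) = 67221 \left(- \frac{100385}{3}\right) = -2249326695$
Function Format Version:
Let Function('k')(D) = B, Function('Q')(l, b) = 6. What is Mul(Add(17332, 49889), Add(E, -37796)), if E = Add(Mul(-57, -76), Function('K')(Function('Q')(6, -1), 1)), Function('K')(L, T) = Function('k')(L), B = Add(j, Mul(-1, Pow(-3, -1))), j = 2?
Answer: -2249326695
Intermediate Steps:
B = Rational(7, 3) (B = Add(2, Mul(-1, Pow(-3, -1))) = Add(2, Mul(-1, Rational(-1, 3))) = Add(2, Rational(1, 3)) = Rational(7, 3) ≈ 2.3333)
Function('k')(D) = Rational(7, 3)
Function('K')(L, T) = Rational(7, 3)
E = Rational(13003, 3) (E = Add(Mul(-57, -76), Rational(7, 3)) = Add(4332, Rational(7, 3)) = Rational(13003, 3) ≈ 4334.3)
Mul(Add(17332, 49889), Add(E, -37796)) = Mul(Add(17332, 49889), Add(Rational(13003, 3), -37796)) = Mul(67221, Rational(-100385, 3)) = -2249326695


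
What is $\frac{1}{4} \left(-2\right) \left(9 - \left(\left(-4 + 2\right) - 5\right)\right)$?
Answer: $-8$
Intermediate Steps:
$\frac{1}{4} \left(-2\right) \left(9 - \left(\left(-4 + 2\right) - 5\right)\right) = \frac{1}{4} \left(-2\right) \left(9 - \left(-2 - 5\right)\right) = - \frac{9 - -7}{2} = - \frac{9 + 7}{2} = \left(- \frac{1}{2}\right) 16 = -8$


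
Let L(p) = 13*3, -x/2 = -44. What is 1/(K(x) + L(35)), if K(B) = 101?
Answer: 1/140 ≈ 0.0071429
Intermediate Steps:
x = 88 (x = -2*(-44) = 88)
L(p) = 39
1/(K(x) + L(35)) = 1/(101 + 39) = 1/140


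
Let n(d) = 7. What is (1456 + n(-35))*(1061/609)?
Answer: 221749/87 ≈ 2548.8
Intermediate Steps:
(1456 + n(-35))*(1061/609) = (1456 + 7)*(1061/609) = 1463*(1061*(1/609)) = 1463*(1061/609) = 221749/87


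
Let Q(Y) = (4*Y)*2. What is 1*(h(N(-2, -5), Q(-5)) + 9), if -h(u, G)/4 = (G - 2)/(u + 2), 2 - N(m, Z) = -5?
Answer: 83/3 ≈ 27.667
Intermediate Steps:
N(m, Z) = 7 (N(m, Z) = 2 - 1*(-5) = 2 + 5 = 7)
Q(Y) = 8*Y
h(u, G) = -4*(-2 + G)/(2 + u) (h(u, G) = -4*(G - 2)/(u + 2) = -4*(-2 + G)/(2 + u))
1*(h(N(-2, -5), Q(-5)) + 9) = 1*(4*(2 - 8*(-5))/(2 + 7) + 9) = 1*(4*(2 - 1*(-40))/9 + 9) = 1*(4*(1/9)*(2 + 40) + 9) = 1*(4*(1/9)*42 + 9) = 1*(56/3 + 9) = 1*(83/3) = 83/3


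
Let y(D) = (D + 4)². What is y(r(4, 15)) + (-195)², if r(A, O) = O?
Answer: 38386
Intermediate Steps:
y(D) = (4 + D)²
y(r(4, 15)) + (-195)² = (4 + 15)² + (-195)² = 19² + 38025 = 361 + 38025 = 38386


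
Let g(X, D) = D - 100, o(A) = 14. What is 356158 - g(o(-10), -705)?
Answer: 356963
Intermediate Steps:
g(X, D) = -100 + D
356158 - g(o(-10), -705) = 356158 - (-100 - 705) = 356158 - 1*(-805) = 356158 + 805 = 356963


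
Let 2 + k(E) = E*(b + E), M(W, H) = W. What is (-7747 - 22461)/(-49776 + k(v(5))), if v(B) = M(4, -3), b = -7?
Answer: 15104/24895 ≈ 0.60671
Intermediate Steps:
v(B) = 4
k(E) = -2 + E*(-7 + E)
(-7747 - 22461)/(-49776 + k(v(5))) = (-7747 - 22461)/(-49776 + (-2 + 4² - 7*4)) = -30208/(-49776 + (-2 + 16 - 28)) = -30208/(-49776 - 14) = -30208/(-49790) = -30208*(-1/49790) = 15104/24895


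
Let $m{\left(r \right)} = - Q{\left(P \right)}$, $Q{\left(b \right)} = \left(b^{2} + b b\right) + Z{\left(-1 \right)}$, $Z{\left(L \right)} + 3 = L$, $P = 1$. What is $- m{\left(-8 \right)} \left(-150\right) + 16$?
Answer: $316$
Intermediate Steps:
$Z{\left(L \right)} = -3 + L$
$Q{\left(b \right)} = -4 + 2 b^{2}$ ($Q{\left(b \right)} = \left(b^{2} + b b\right) - 4 = \left(b^{2} + b^{2}\right) - 4 = 2 b^{2} - 4 = -4 + 2 b^{2}$)
$m{\left(r \right)} = 2$ ($m{\left(r \right)} = - (-4 + 2 \cdot 1^{2}) = - (-4 + 2 \cdot 1) = - (-4 + 2) = \left(-1\right) \left(-2\right) = 2$)
$- m{\left(-8 \right)} \left(-150\right) + 16 = \left(-1\right) 2 \left(-150\right) + 16 = \left(-2\right) \left(-150\right) + 16 = 300 + 16 = 316$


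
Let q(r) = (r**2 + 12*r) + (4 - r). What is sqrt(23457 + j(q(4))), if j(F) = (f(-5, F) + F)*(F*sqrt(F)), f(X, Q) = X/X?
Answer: sqrt(56737) ≈ 238.20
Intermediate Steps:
f(X, Q) = 1
q(r) = 4 + r**2 + 11*r
j(F) = F**(3/2)*(1 + F) (j(F) = (1 + F)*(F*sqrt(F)) = (1 + F)*F**(3/2) = F**(3/2)*(1 + F))
sqrt(23457 + j(q(4))) = sqrt(23457 + (4 + 4**2 + 11*4)**(3/2)*(1 + (4 + 4**2 + 11*4))) = sqrt(23457 + (4 + 16 + 44)**(3/2)*(1 + (4 + 16 + 44))) = sqrt(23457 + 64**(3/2)*(1 + 64)) = sqrt(23457 + 512*65) = sqrt(23457 + 33280) = sqrt(56737)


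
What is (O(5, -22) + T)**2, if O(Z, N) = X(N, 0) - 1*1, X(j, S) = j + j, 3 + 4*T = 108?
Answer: 5625/16 ≈ 351.56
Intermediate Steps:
T = 105/4 (T = -3/4 + (1/4)*108 = -3/4 + 27 = 105/4 ≈ 26.250)
X(j, S) = 2*j
O(Z, N) = -1 + 2*N (O(Z, N) = 2*N - 1*1 = 2*N - 1 = -1 + 2*N)
(O(5, -22) + T)**2 = ((-1 + 2*(-22)) + 105/4)**2 = ((-1 - 44) + 105/4)**2 = (-45 + 105/4)**2 = (-75/4)**2 = 5625/16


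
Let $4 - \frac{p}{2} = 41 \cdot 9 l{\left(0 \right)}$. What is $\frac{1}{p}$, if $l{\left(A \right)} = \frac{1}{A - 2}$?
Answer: $\frac{1}{377} \approx 0.0026525$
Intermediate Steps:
$l{\left(A \right)} = \frac{1}{-2 + A}$
$p = 377$ ($p = 8 - 2 \frac{41 \cdot 9}{-2 + 0} = 8 - 2 \frac{369}{-2} = 8 - 2 \cdot 369 \left(- \frac{1}{2}\right) = 8 - -369 = 8 + 369 = 377$)
$\frac{1}{p} = \frac{1}{377}$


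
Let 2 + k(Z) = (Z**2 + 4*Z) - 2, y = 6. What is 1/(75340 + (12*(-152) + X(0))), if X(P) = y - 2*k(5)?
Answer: 1/73440 ≈ 1.3617e-5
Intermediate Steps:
k(Z) = -4 + Z**2 + 4*Z (k(Z) = -2 + ((Z**2 + 4*Z) - 2) = -2 + (-2 + Z**2 + 4*Z) = -4 + Z**2 + 4*Z)
X(P) = -76 (X(P) = 6 - 2*(-4 + 5**2 + 4*5) = 6 - 2*(-4 + 25 + 20) = 6 - 2*41 = 6 - 82 = -76)
1/(75340 + (12*(-152) + X(0))) = 1/(75340 + (12*(-152) - 76)) = 1/(75340 + (-1824 - 76)) = 1/(75340 - 1900) = 1/73440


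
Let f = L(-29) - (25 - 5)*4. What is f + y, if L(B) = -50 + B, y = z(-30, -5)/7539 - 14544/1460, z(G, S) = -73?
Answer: -464964314/2751735 ≈ -168.97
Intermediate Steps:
y = -27438449/2751735 (y = -73/7539 - 14544/1460 = -73*1/7539 - 14544*1/1460 = -73/7539 - 3636/365 = -27438449/2751735 ≈ -9.9713)
f = -159 (f = (-50 - 29) - (25 - 5)*4 = -79 - 20*4 = -79 - 1*80 = -79 - 80 = -159)
f + y = -159 - 27438449/2751735 = -464964314/2751735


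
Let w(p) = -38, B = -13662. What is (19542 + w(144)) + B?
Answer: 5842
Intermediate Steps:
(19542 + w(144)) + B = (19542 - 38) - 13662 = 19504 - 13662 = 5842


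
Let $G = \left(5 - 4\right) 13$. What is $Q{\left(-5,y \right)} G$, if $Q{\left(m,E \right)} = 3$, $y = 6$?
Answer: $39$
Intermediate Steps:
$G = 13$ ($G = 1 \cdot 13 = 13$)
$Q{\left(-5,y \right)} G = 3 \cdot 13 = 39$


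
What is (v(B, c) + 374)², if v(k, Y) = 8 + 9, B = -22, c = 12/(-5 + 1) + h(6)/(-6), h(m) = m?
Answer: 152881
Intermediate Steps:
c = -4 (c = 12/(-5 + 1) + 6/(-6) = 12/(-4) + 6*(-⅙) = 12*(-¼) - 1 = -3 - 1 = -4)
v(k, Y) = 17
(v(B, c) + 374)² = (17 + 374)² = 391² = 152881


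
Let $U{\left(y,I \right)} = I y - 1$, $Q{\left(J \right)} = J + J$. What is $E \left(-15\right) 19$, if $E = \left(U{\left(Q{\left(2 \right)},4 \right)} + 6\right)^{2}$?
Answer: $-125685$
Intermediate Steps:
$Q{\left(J \right)} = 2 J$
$U{\left(y,I \right)} = -1 + I y$
$E = 441$ ($E = \left(\left(-1 + 4 \cdot 2 \cdot 2\right) + 6\right)^{2} = \left(\left(-1 + 4 \cdot 4\right) + 6\right)^{2} = \left(\left(-1 + 16\right) + 6\right)^{2} = \left(15 + 6\right)^{2} = 21^{2} = 441$)
$E \left(-15\right) 19 = 441 \left(-15\right) 19 = \left(-6615\right) 19 = -125685$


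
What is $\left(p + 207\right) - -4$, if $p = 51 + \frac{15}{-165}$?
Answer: $\frac{2881}{11} \approx 261.91$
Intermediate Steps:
$p = \frac{560}{11}$ ($p = 51 + 15 \left(- \frac{1}{165}\right) = 51 - \frac{1}{11} = \frac{560}{11} \approx 50.909$)
$\left(p + 207\right) - -4 = \left(\frac{560}{11} + 207\right) - -4 = \frac{2837}{11} + \left(-1 + 5\right) = \frac{2837}{11} + 4 = \frac{2881}{11}$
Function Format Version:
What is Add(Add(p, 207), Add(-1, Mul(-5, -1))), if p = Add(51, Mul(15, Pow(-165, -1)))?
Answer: Rational(2881, 11) ≈ 261.91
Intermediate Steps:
p = Rational(560, 11) (p = Add(51, Mul(15, Rational(-1, 165))) = Add(51, Rational(-1, 11)) = Rational(560, 11) ≈ 50.909)
Add(Add(p, 207), Add(-1, Mul(-5, -1))) = Add(Add(Rational(560, 11), 207), Add(-1, Mul(-5, -1))) = Add(Rational(2837, 11), Add(-1, 5)) = Add(Rational(2837, 11), 4) = Rational(2881, 11)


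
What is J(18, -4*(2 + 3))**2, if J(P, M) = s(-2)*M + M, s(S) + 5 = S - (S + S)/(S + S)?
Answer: 19600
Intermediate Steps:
s(S) = -6 + S (s(S) = -5 + (S - (S + S)/(S + S)) = -5 + (S - 2*S/(2*S)) = -5 + (S - 2*S*1/(2*S)) = -5 + (S - 1*1) = -5 + (S - 1) = -5 + (-1 + S) = -6 + S)
J(P, M) = -7*M (J(P, M) = (-6 - 2)*M + M = -8*M + M = -7*M)
J(18, -4*(2 + 3))**2 = (-(-28)*(2 + 3))**2 = (-(-28)*5)**2 = (-7*(-20))**2 = 140**2 = 19600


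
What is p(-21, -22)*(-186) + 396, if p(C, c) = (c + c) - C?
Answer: 4674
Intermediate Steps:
p(C, c) = -C + 2*c (p(C, c) = 2*c - C = -C + 2*c)
p(-21, -22)*(-186) + 396 = (-1*(-21) + 2*(-22))*(-186) + 396 = (21 - 44)*(-186) + 396 = -23*(-186) + 396 = 4278 + 396 = 4674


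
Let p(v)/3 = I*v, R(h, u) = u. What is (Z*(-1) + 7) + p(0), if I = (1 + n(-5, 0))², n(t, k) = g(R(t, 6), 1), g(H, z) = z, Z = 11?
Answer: -4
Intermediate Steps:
n(t, k) = 1
I = 4 (I = (1 + 1)² = 2² = 4)
p(v) = 12*v (p(v) = 3*(4*v) = 12*v)
(Z*(-1) + 7) + p(0) = (11*(-1) + 7) + 12*0 = (-11 + 7) + 0 = -4 + 0 = -4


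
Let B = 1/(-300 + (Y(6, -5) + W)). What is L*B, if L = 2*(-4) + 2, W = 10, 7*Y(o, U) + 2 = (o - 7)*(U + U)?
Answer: 7/337 ≈ 0.020772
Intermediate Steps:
Y(o, U) = -2/7 + 2*U*(-7 + o)/7 (Y(o, U) = -2/7 + ((o - 7)*(U + U))/7 = -2/7 + ((-7 + o)*(2*U))/7 = -2/7 + (2*U*(-7 + o))/7 = -2/7 + 2*U*(-7 + o)/7)
L = -6 (L = -8 + 2 = -6)
B = -7/2022 (B = 1/(-300 + ((-2/7 - 2*(-5) + (2/7)*(-5)*6) + 10)) = 1/(-300 + ((-2/7 + 10 - 60/7) + 10)) = 1/(-300 + (8/7 + 10)) = 1/(-300 + 78/7) = 1/(-2022/7) = -7/2022 ≈ -0.0034619)
L*B = -6*(-7/2022) = 7/337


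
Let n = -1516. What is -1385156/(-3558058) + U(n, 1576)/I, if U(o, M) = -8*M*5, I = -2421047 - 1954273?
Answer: 78560009078/194595529107 ≈ 0.40371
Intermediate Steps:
I = -4375320
U(o, M) = -40*M
-1385156/(-3558058) + U(n, 1576)/I = -1385156/(-3558058) - 40*1576/(-4375320) = -1385156*(-1/3558058) - 63040*(-1/4375320) = 692578/1779029 + 1576/109383 = 78560009078/194595529107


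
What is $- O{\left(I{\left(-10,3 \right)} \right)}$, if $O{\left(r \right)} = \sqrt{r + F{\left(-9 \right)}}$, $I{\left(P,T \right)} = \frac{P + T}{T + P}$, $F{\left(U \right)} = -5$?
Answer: $- 2 i \approx - 2.0 i$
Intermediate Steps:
$I{\left(P,T \right)} = 1$ ($I{\left(P,T \right)} = \frac{P + T}{P + T} = 1$)
$O{\left(r \right)} = \sqrt{-5 + r}$ ($O{\left(r \right)} = \sqrt{r - 5} = \sqrt{-5 + r}$)
$- O{\left(I{\left(-10,3 \right)} \right)} = - \sqrt{-5 + 1} = - \sqrt{-4} = - 2 i$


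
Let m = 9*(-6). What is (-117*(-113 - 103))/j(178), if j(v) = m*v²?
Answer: -117/7921 ≈ -0.014771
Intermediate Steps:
m = -54
j(v) = -54*v²
(-117*(-113 - 103))/j(178) = (-117*(-113 - 103))/((-54*178²)) = (-117*(-216))/((-54*31684)) = 25272/(-1710936) = 25272*(-1/1710936) = -117/7921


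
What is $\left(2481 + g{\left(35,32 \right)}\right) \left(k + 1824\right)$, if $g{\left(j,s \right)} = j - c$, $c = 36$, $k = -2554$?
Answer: $-1810400$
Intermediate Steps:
$g{\left(j,s \right)} = -36 + j$ ($g{\left(j,s \right)} = j - 36 = -36 + j$)
$\left(2481 + g{\left(35,32 \right)}\right) \left(k + 1824\right) = \left(2481 + \left(-36 + 35\right)\right) \left(-2554 + 1824\right) = \left(2481 - 1\right) \left(-730\right) = 2480 \left(-730\right) = -1810400$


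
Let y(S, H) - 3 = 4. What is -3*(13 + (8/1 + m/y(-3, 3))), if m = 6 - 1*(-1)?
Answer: -66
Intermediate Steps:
y(S, H) = 7 (y(S, H) = 3 + 4 = 7)
m = 7 (m = 6 + 1 = 7)
-3*(13 + (8/1 + m/y(-3, 3))) = -3*(13 + (8/1 + 7/7)) = -3*(13 + (8*1 + 7*(1/7))) = -3*(13 + (8 + 1)) = -3*(13 + 9) = -3*22 = -66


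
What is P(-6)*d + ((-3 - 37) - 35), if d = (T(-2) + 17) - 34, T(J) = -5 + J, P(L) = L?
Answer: 69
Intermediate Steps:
d = -24 (d = ((-5 - 2) + 17) - 34 = (-7 + 17) - 34 = 10 - 34 = -24)
P(-6)*d + ((-3 - 37) - 35) = -6*(-24) + ((-3 - 37) - 35) = 144 + (-40 - 35) = 144 - 75 = 69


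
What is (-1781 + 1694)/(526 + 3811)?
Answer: -87/4337 ≈ -0.020060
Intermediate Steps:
(-1781 + 1694)/(526 + 3811) = -87/4337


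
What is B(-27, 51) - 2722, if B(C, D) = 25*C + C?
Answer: -3424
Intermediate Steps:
B(C, D) = 26*C
B(-27, 51) - 2722 = 26*(-27) - 2722 = -702 - 2722 = -3424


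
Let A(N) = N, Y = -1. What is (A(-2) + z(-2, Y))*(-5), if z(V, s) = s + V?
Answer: 25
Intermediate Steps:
z(V, s) = V + s
(A(-2) + z(-2, Y))*(-5) = (-2 + (-2 - 1))*(-5) = (-2 - 3)*(-5) = -5*(-5) = 25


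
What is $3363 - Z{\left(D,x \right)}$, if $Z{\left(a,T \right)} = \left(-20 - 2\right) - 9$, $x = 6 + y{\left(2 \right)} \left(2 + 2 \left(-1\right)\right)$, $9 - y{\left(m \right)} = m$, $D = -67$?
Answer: $3394$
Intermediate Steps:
$y{\left(m \right)} = 9 - m$
$x = 6$ ($x = 6 + \left(9 - 2\right) \left(2 + 2 \left(-1\right)\right) = 6 + \left(9 - 2\right) \left(2 - 2\right) = 6 + 7 \cdot 0 = 6 + 0 = 6$)
$Z{\left(a,T \right)} = -31$ ($Z{\left(a,T \right)} = -22 - 9 = -31$)
$3363 - Z{\left(D,x \right)} = 3363 - -31 = 3363 + 31 = 3394$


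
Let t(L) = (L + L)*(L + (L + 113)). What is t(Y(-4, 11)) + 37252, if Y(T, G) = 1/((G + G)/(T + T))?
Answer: 4497612/121 ≈ 37170.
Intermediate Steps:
Y(T, G) = T/G (Y(T, G) = 1/((2*G)/((2*T))) = 1/((2*G)*(1/(2*T))) = 1/(G/T) = T/G)
t(L) = 2*L*(113 + 2*L) (t(L) = (2*L)*(L + (113 + L)) = (2*L)*(113 + 2*L) = 2*L*(113 + 2*L))
t(Y(-4, 11)) + 37252 = 2*(-4/11)*(113 + 2*(-4/11)) + 37252 = 2*(-4/11)*(113 - 8/11) + 37252 = 2*(-4/11)*(1235/11) + 37252 = -9880/121 + 37252 = 4497612/121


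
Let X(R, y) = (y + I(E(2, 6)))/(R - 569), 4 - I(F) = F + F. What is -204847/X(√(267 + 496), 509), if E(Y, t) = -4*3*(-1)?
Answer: 116557943/489 - 204847*√763/489 ≈ 2.2679e+5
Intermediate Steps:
E(Y, t) = 12 (E(Y, t) = -12*(-1) = 12)
I(F) = 4 - 2*F (I(F) = 4 - (F + F) = 4 - 2*F)
X(R, y) = (-20 + y)/(-569 + R) (X(R, y) = (y + (4 - 2*12))/(R - 569) = (y + (4 - 24))/(-569 + R) = (y - 20)/(-569 + R) = (-20 + y)/(-569 + R))
-204847/X(√(267 + 496), 509) = -204847*(-569 + √(267 + 496))/(-20 + 509) = -(-116557943/489 + 204847*√763/489) = -204847*(-569/489 + √763/489) = 116557943/489 - 204847*√763/489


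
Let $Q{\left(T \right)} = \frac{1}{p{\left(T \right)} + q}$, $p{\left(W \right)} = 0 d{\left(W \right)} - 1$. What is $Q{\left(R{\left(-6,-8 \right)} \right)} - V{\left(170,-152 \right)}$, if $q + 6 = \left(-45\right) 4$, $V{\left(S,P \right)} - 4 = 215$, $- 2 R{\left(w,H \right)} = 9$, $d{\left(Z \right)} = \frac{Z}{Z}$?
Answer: $- \frac{40954}{187} \approx -219.01$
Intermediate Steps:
$d{\left(Z \right)} = 1$
$R{\left(w,H \right)} = - \frac{9}{2}$ ($R{\left(w,H \right)} = \left(- \frac{1}{2}\right) 9 = - \frac{9}{2}$)
$V{\left(S,P \right)} = 219$ ($V{\left(S,P \right)} = 4 + 215 = 219$)
$q = -186$ ($q = -6 - 180 = -186$)
$p{\left(W \right)} = -1$ ($p{\left(W \right)} = 0 \cdot 1 - 1 = 0 - 1 = -1$)
$Q{\left(T \right)} = - \frac{1}{187}$ ($Q{\left(T \right)} = \frac{1}{-1 - 186} = \frac{1}{-187} = - \frac{1}{187}$)
$Q{\left(R{\left(-6,-8 \right)} \right)} - V{\left(170,-152 \right)} = - \frac{1}{187} - 219 = - \frac{40954}{187}$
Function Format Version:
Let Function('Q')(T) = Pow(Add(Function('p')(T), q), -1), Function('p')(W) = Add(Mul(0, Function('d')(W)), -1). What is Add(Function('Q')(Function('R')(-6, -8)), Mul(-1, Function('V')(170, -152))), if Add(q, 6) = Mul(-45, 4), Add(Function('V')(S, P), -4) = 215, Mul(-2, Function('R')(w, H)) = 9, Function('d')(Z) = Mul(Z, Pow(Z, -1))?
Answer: Rational(-40954, 187) ≈ -219.01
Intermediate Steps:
Function('d')(Z) = 1
Function('R')(w, H) = Rational(-9, 2) (Function('R')(w, H) = Mul(Rational(-1, 2), 9) = Rational(-9, 2))
Function('V')(S, P) = 219 (Function('V')(S, P) = Add(4, 215) = 219)
q = -186 (q = Add(-6, Mul(-45, 4)) = Add(-6, -180) = -186)
Function('p')(W) = -1 (Function('p')(W) = Add(Mul(0, 1), -1) = Add(0, -1) = -1)
Function('Q')(T) = Rational(-1, 187) (Function('Q')(T) = Pow(Add(-1, -186), -1) = Pow(-187, -1) = Rational(-1, 187))
Add(Function('Q')(Function('R')(-6, -8)), Mul(-1, Function('V')(170, -152))) = Add(Rational(-1, 187), Mul(-1, 219)) = Add(Rational(-1, 187), -219) = Rational(-40954, 187)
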